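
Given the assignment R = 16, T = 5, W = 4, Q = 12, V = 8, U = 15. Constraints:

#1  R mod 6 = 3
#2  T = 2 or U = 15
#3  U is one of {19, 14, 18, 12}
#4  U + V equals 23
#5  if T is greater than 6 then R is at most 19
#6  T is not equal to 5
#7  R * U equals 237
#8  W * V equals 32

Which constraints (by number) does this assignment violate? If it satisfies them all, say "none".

Constraints 1, 3, 6, and 7 are violated.

#1 16 mod 6 = 4, not 3  no
#2 T = 5 ≠ 2, but U = 15 = 15 (second disjunct)  yes
#3 U = 15 is not in {19, 14, 18, 12}  no
#4 U + V = 15 + 8 = 23  yes
#5 T = 5, not > 6; antecedent false, conditional vacuously true  yes
#6 T = 5, but 5 is required to differ  no
#7 R * U = 16 * 15 = 240, not 237  no
#8 W * V = 4 * 8 = 32  yes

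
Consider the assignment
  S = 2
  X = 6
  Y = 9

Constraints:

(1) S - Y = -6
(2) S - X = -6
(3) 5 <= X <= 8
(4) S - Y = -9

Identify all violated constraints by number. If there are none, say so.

(1) S - Y = 2 - 9 = -7, not -6 — fails.
(2) S - X = 2 - 6 = -4, not -6 — fails.
(3) X = 6 lies in [5, 8] — holds.
(4) S - Y = 2 - 9 = -7, not -9 — fails.

Violated: 1, 2, 4.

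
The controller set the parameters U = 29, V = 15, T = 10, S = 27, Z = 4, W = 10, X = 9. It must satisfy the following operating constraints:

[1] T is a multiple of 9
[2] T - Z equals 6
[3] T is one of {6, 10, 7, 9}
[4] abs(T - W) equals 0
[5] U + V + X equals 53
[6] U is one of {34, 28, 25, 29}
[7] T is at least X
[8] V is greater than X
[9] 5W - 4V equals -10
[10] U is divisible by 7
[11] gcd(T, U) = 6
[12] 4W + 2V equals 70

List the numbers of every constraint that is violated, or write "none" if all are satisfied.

Constraints 1, 10, 11 do not hold.

[1] 10 = 9*1 + 1, so 9 does not divide 10  ✘
[2] T - Z = 10 - 4 = 6  ✔
[3] T = 10 is in {6, 10, 7, 9}  ✔
[4] abs(10 - 10) = 0  ✔
[5] U + V + X = 29 + 15 + 9 = 53  ✔
[6] U = 29 is in {34, 28, 25, 29}  ✔
[7] T = 10, X = 9; 10 ≥ 9  ✔
[8] V = 15, X = 9; 15 > 9  ✔
[9] 5W - 4V = 5(10) - 4(15) = -10  ✔
[10] 29 = 7*4 + 1, so 7 does not divide 29  ✘
[11] gcd(10, 29) = 1, not 6  ✘
[12] 4W + 2V = 4(10) + 2(15) = 70  ✔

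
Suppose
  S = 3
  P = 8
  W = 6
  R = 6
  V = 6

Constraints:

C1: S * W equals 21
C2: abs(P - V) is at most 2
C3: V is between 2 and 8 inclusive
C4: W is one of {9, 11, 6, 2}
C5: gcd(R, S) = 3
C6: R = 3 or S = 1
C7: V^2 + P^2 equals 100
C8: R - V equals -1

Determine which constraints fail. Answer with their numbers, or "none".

Constraints 1, 6, and 8 are violated.

C1: S * W = 3 * 6 = 18, not 21  false
C2: abs(8 - 6) = 2; 2 ≤ 2  true
C3: V = 6 lies in [2, 8]  true
C4: W = 6 is in {9, 11, 6, 2}  true
C5: gcd(6, 3) = 3  true
C6: R = 6 ≠ 3 and S = 3 ≠ 1; both disjuncts false  false
C7: V^2 + P^2 = 6^2 + 8^2 = 36 + 64 = 100  true
C8: R - V = 6 - 6 = 0, not -1  false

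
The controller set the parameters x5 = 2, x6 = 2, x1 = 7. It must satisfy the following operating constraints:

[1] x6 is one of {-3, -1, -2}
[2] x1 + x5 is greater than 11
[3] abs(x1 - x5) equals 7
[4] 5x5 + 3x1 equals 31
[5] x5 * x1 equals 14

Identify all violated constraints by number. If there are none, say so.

[1] x6 = 2 is not in {-3, -1, -2}  no
[2] x1 + x5 = 7 + 2 = 9; 9 ≤ 11, bound 11 not met  no
[3] abs(7 - 2) = 5, not 7  no
[4] 5x5 + 3x1 = 5(2) + 3(7) = 31  yes
[5] x5 * x1 = 2 * 7 = 14  yes

No — constraints 1, 2, and 3 are not satisfied.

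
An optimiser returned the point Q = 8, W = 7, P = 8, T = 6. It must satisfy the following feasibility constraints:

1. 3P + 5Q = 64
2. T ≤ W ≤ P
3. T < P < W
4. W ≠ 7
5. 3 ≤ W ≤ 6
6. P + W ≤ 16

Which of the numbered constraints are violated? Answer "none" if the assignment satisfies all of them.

The assignment fails constraints 3, 4, and 5.

1. 3P + 5Q = 3(8) + 5(8) = 64  holds
2. values 6 ≤ 7 ≤ 8  holds
3. values 6, 8, 7; P = 8 is not < W = 7  fails
4. W = 7, but 7 is required to differ  fails
5. W = 7 is outside [3, 6]  fails
6. P + W = 8 + 7 = 15; 15 ≤ 16  holds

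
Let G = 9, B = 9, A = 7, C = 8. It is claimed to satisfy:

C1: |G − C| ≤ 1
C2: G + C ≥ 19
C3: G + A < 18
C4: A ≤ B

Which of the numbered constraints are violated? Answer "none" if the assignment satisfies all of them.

Violated: 2.

C1: |9 − 8| = 1; 1 ≤ 1 — holds.
C2: G + C = 9 + 8 = 17; 17 < 19, bound 19 not met — does not hold.
C3: G + A = 9 + 7 = 16; 16 < 18 — holds.
C4: A = 7, B = 9; 7 ≤ 9 — holds.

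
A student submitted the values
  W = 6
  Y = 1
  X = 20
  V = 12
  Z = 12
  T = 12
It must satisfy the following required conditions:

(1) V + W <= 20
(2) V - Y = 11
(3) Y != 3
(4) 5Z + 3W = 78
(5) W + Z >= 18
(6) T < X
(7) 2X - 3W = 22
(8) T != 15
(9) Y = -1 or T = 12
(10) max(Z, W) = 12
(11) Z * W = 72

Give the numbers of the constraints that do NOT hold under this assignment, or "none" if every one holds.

(1) V + W = 12 + 6 = 18; 18 ≤ 20 — holds.
(2) V - Y = 12 - 1 = 11 — holds.
(3) Y = 1, and 1 ≠ 3 — holds.
(4) 5Z + 3W = 5(12) + 3(6) = 78 — holds.
(5) W + Z = 6 + 12 = 18; 18 ≥ 18 — holds.
(6) T = 12, X = 20; 12 < 20 — holds.
(7) 2X - 3W = 2(20) - 3(6) = 22 — holds.
(8) T = 12, and 12 ≠ 15 — holds.
(9) Y = 1 ≠ -1, but T = 12 = 12 (second disjunct) — holds.
(10) max(12, 6) = 12 — holds.
(11) Z * W = 12 * 6 = 72 — holds.

Yes — all constraints hold.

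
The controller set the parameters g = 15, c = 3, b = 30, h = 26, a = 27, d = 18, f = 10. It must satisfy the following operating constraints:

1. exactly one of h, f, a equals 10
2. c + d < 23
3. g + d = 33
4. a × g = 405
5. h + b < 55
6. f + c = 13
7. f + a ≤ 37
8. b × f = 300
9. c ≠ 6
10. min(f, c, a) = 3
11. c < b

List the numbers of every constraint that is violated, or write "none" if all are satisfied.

Constraint 5 does not hold.

1. h=26, f=10, a=27; 1 of them equals 10  holds
2. c + d = 3 + 18 = 21; 21 < 23  holds
3. g + d = 15 + 18 = 33  holds
4. a × g = 27 × 15 = 405  holds
5. h + b = 26 + 30 = 56; 56 ≥ 55, bound 55 not met  fails
6. f + c = 10 + 3 = 13  holds
7. f + a = 10 + 27 = 37; 37 ≤ 37  holds
8. b × f = 30 × 10 = 300  holds
9. c = 3, and 3 ≠ 6  holds
10. min(10, 3, 27) = 3  holds
11. c = 3, b = 30; 3 < 30  holds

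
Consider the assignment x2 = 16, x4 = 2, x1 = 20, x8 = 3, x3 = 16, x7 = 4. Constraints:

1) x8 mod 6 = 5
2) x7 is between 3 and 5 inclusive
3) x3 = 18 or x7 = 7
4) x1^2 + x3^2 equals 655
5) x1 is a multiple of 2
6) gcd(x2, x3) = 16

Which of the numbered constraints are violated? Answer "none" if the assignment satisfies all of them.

1) 3 mod 6 = 3, not 5 — does not hold.
2) x7 = 4 lies in [3, 5] — holds.
3) x3 = 16 ≠ 18 and x7 = 4 ≠ 7; both disjuncts false — does not hold.
4) x1^2 + x3^2 = 20^2 + 16^2 = 400 + 256 = 656, not 655 — does not hold.
5) 20 / 2 = 10, so 2 divides 20 — holds.
6) gcd(16, 16) = 16 — holds.

The assignment fails constraints 1, 3, and 4.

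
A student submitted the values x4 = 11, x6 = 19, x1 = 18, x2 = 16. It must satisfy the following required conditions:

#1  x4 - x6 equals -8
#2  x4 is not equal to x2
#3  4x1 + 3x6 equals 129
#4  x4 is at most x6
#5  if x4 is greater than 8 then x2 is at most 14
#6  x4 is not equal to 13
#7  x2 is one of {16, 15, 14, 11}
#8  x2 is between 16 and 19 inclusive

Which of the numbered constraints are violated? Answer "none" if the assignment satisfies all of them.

#1 x4 - x6 = 11 - 19 = -8 — holds.
#2 x4 = 11, x2 = 16; distinct — holds.
#3 4x1 + 3x6 = 4(18) + 3(19) = 129 — holds.
#4 x4 = 11, x6 = 19; 11 ≤ 19 — holds.
#5 x4 = 11 > 8, so we need x2 ≤ 14; but x2 = 16 > 14 — does not hold.
#6 x4 = 11, and 11 ≠ 13 — holds.
#7 x2 = 16 is in {16, 15, 14, 11} — holds.
#8 x2 = 16 lies in [16, 19] — holds.

Constraint 5 is violated.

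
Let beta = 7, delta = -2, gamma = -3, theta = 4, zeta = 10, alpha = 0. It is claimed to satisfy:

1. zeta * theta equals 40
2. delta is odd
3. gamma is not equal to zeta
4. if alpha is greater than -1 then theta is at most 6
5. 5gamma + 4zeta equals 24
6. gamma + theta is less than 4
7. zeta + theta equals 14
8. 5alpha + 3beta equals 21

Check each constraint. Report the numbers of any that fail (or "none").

The assignment fails constraints 2 and 5.

1. zeta * theta = 10 * 4 = 40 — holds.
2. delta = -2 is even — fails.
3. gamma = -3, zeta = 10; distinct — holds.
4. alpha = 0 > -1, so we need theta ≤ 6; theta = 4 ≤ 6 — holds.
5. 5gamma + 4zeta = 5(-3) + 4(10) = 25, not 24 — fails.
6. gamma + theta = -3 + 4 = 1; 1 < 4 — holds.
7. zeta + theta = 10 + 4 = 14 — holds.
8. 5alpha + 3beta = 5(0) + 3(7) = 21 — holds.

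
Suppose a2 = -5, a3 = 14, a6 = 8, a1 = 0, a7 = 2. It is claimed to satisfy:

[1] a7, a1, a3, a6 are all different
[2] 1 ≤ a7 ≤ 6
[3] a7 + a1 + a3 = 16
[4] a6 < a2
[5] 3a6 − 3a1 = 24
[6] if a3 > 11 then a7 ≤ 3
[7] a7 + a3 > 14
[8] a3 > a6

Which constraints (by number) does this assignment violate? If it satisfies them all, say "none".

[1] values 2, 0, 14, 8 are pairwise distinct  ✔
[2] a7 = 2 lies in [1, 6]  ✔
[3] a7 + a1 + a3 = 2 + 0 + 14 = 16  ✔
[4] a6 = 8, a2 = -5; 8 ≥ -5 (want <)  ✘
[5] 3a6 − 3a1 = 3(8) − 3(0) = 24  ✔
[6] a3 = 14 > 11, so we need a7 ≤ 3; a7 = 2 ≤ 3  ✔
[7] a7 + a3 = 2 + 14 = 16; 16 > 14  ✔
[8] a3 = 14, a6 = 8; 14 > 8  ✔

Constraint 4 does not hold.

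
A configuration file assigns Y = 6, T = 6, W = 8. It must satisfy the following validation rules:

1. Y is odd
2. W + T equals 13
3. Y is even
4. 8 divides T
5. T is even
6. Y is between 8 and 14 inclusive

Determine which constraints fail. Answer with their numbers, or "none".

1. Y = 6 is even — fails.
2. W + T = 8 + 6 = 14, not 13 — fails.
3. Y = 6 is even — holds.
4. 6 = 8*0 + 6, so 8 does not divide 6 — fails.
5. T = 6 is even — holds.
6. Y = 6 is outside [8, 14] — fails.

No — constraints 1, 2, 4, 6 are not satisfied.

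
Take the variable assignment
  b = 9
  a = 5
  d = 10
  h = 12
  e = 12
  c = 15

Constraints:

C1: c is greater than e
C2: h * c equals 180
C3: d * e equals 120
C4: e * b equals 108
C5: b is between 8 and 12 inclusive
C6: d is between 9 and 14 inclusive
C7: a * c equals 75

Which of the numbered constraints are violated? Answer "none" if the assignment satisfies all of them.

No violations.

C1: c = 15, e = 12; 15 > 12  OK
C2: h * c = 12 * 15 = 180  OK
C3: d * e = 10 * 12 = 120  OK
C4: e * b = 12 * 9 = 108  OK
C5: b = 9 lies in [8, 12]  OK
C6: d = 10 lies in [9, 14]  OK
C7: a * c = 5 * 15 = 75  OK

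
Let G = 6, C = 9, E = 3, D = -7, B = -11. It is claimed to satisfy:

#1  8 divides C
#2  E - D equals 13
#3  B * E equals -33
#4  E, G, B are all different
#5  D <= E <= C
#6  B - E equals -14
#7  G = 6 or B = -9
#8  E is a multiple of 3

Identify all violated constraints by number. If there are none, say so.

#1 9 = 8*1 + 1, so 8 does not divide 9 — does not hold.
#2 E - D = 3 - (-7) = 10, not 13 — does not hold.
#3 B * E = -11 * 3 = -33 — holds.
#4 values 3, 6, -11 are pairwise distinct — holds.
#5 values -7 <= 3 <= 9 — holds.
#6 B - E = -11 - 3 = -14 — holds.
#7 G = 6 = 6 (first disjunct) — holds.
#8 3 / 3 = 1, so 3 divides 3 — holds.

Violated: 1 and 2.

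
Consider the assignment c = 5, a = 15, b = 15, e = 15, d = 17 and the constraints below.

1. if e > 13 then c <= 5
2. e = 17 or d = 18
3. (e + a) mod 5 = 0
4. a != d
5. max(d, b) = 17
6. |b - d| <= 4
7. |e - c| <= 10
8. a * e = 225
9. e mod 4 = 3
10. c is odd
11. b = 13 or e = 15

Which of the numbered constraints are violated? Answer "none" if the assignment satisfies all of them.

Constraint 2 does not hold.

1. e = 15 > 13, so we need c ≤ 5; c = 5 ≤ 5  ✓
2. e = 15 ≠ 17 and d = 17 ≠ 18; both disjuncts false  ✗
3. e + a = 30; 30 mod 5 = 0  ✓
4. a = 15, d = 17; distinct  ✓
5. max(17, 15) = 17  ✓
6. |15 - 17| = 2; 2 ≤ 4  ✓
7. |15 - 5| = 10; 10 ≤ 10  ✓
8. a * e = 15 * 15 = 225  ✓
9. 15 mod 4 = 3  ✓
10. c = 5 is odd  ✓
11. b = 15 ≠ 13, but e = 15 = 15 (second disjunct)  ✓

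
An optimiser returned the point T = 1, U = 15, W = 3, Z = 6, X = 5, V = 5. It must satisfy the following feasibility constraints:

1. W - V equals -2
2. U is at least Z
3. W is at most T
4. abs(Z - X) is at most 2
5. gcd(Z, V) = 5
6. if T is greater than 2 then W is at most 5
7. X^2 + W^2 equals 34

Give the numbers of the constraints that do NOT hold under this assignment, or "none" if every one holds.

1. W - V = 3 - 5 = -2  true
2. U = 15, Z = 6; 15 ≥ 6  true
3. W = 3, T = 1; 3 > 1 (want ≤)  false
4. abs(6 - 5) = 1; 1 ≤ 2  true
5. gcd(6, 5) = 1, not 5  false
6. T = 1, not > 2; antecedent false, conditional vacuously true  true
7. X^2 + W^2 = 5^2 + 3^2 = 25 + 9 = 34  true

Violated: 3 and 5.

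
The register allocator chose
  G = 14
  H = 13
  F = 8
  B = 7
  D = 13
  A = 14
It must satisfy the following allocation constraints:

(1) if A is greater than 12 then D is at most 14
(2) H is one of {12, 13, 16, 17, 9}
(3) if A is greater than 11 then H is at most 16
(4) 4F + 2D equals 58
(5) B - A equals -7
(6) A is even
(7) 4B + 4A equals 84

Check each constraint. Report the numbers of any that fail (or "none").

(1) A = 14 > 12, so we need D ≤ 14; D = 13 ≤ 14  holds
(2) H = 13 is in {12, 13, 16, 17, 9}  holds
(3) A = 14 > 11, so we need H ≤ 16; H = 13 ≤ 16  holds
(4) 4F + 2D = 4(8) + 2(13) = 58  holds
(5) B - A = 7 - 14 = -7  holds
(6) A = 14 is even  holds
(7) 4B + 4A = 4(7) + 4(14) = 84  holds

Yes — all constraints hold.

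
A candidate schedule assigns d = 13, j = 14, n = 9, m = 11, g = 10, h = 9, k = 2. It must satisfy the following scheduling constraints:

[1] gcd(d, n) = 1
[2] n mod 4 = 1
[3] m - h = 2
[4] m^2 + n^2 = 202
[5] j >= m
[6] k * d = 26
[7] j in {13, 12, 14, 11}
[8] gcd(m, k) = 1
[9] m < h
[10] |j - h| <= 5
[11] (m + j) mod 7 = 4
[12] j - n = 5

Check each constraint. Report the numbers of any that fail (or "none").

[1] gcd(13, 9) = 1  OK
[2] 9 mod 4 = 1  OK
[3] m - h = 11 - 9 = 2  OK
[4] m^2 + n^2 = 11^2 + 9^2 = 121 + 81 = 202  OK
[5] j = 14, m = 11; 14 ≥ 11  OK
[6] k * d = 2 * 13 = 26  OK
[7] j = 14 is in {13, 12, 14, 11}  OK
[8] gcd(11, 2) = 1  OK
[9] m = 11, h = 9; 11 ≥ 9 (want <)  FAIL
[10] |14 - 9| = 5; 5 ≤ 5  OK
[11] m + j = 25; 25 mod 7 = 4  OK
[12] j - n = 14 - 9 = 5  OK

The assignment fails constraint 9.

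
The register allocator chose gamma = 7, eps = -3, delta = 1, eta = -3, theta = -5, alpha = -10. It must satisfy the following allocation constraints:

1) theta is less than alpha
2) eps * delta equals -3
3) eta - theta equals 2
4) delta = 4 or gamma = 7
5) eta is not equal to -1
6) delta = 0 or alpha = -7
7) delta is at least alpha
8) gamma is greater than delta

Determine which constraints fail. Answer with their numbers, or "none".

1) theta = -5, alpha = -10; -5 ≥ -10 (want <)  ✘
2) eps * delta = -3 * 1 = -3  ✔
3) eta - theta = -3 - (-5) = 2  ✔
4) delta = 1 ≠ 4, but gamma = 7 = 7 (second disjunct)  ✔
5) eta = -3, and -3 ≠ -1  ✔
6) delta = 1 ≠ 0 and alpha = -10 ≠ -7; both disjuncts false  ✘
7) delta = 1, alpha = -10; 1 ≥ -10  ✔
8) gamma = 7, delta = 1; 7 > 1  ✔

Constraints 1, 6 are violated.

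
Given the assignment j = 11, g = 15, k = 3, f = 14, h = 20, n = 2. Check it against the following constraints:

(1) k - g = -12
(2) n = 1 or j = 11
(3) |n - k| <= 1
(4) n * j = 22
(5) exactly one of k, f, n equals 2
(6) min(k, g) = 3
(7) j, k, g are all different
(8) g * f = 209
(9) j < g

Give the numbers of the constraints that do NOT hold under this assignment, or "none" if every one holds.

Constraint 8 does not hold.

(1) k - g = 3 - 15 = -12 — holds.
(2) n = 2 ≠ 1, but j = 11 = 11 (second disjunct) — holds.
(3) |2 - 3| = 1; 1 ≤ 1 — holds.
(4) n * j = 2 * 11 = 22 — holds.
(5) k=3, f=14, n=2; 1 of them equals 2 — holds.
(6) min(3, 15) = 3 — holds.
(7) values 11, 3, 15 are pairwise distinct — holds.
(8) g * f = 15 * 14 = 210, not 209 — fails.
(9) j = 11, g = 15; 11 < 15 — holds.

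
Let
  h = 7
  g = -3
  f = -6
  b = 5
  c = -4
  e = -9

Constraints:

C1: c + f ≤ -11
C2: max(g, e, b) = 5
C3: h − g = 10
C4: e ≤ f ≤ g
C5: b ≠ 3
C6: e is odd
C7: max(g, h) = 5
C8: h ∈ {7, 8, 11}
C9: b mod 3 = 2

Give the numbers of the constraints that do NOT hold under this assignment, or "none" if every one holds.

The assignment fails constraints 1 and 7.

C1: c + f = -4 + (-6) = -10; -10 > -11, bound -11 not met  fails
C2: max(-3, -9, 5) = 5  holds
C3: h − g = 7 − (-3) = 10  holds
C4: values -9 ≤ -6 ≤ -3  holds
C5: b = 5, and 5 ≠ 3  holds
C6: e = -9 is odd  holds
C7: max(-3, 7) = 7, not 5  fails
C8: h = 7 is in {7, 8, 11}  holds
C9: 5 mod 3 = 2  holds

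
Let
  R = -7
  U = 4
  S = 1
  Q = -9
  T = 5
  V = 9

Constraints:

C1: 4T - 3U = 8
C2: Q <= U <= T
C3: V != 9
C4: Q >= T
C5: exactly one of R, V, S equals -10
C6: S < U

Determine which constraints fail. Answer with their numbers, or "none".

Violated: 3, 4, 5.

C1: 4T - 3U = 4(5) - 3(4) = 8 — holds.
C2: values -9 <= 4 <= 5 — holds.
C3: V = 9, but 9 is required to differ — fails.
C4: Q = -9, T = 5; -9 < 5 (want ≥) — fails.
C5: R=-7, V=9, S=1; 0 of them equal -10, not exactly one — fails.
C6: S = 1, U = 4; 1 < 4 — holds.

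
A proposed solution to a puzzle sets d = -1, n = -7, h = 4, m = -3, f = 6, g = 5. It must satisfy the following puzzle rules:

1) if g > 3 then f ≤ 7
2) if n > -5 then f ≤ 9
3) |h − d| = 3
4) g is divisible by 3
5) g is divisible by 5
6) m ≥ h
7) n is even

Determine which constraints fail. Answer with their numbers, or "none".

Constraints 3, 4, 6, and 7 do not hold.

1) g = 5 > 3, so we need f ≤ 7; f = 6 ≤ 7  ✓
2) n = -7, not > -5; antecedent false, conditional vacuously true  ✓
3) |4 − (-1)| = 5, not 3  ✗
4) 5 = 3×1 + 2, so 3 does not divide 5  ✗
5) 5 / 5 = 1, so 5 divides 5  ✓
6) m = -3, h = 4; -3 < 4 (want ≥)  ✗
7) n = -7 is odd  ✗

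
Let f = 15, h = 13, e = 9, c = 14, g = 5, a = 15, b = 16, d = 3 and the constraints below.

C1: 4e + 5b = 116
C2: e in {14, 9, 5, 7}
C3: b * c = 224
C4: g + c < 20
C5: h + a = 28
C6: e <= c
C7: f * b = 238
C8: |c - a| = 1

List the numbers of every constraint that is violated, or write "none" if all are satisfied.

C1: 4e + 5b = 4(9) + 5(16) = 116 — OK.
C2: e = 9 is in {14, 9, 5, 7} — OK.
C3: b * c = 16 * 14 = 224 — OK.
C4: g + c = 5 + 14 = 19; 19 < 20 — OK.
C5: h + a = 13 + 15 = 28 — OK.
C6: e = 9, c = 14; 9 ≤ 14 — OK.
C7: f * b = 15 * 16 = 240, not 238 — violated.
C8: |14 - 15| = 1 — OK.

Constraint 7 is violated.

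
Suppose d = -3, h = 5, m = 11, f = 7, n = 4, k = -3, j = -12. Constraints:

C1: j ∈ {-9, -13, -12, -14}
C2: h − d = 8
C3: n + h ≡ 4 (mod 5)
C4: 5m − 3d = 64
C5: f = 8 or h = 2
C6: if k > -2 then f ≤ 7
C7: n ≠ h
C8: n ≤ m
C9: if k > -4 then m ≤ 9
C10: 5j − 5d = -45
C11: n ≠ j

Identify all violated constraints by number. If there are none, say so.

The assignment fails constraints 5, 9.

C1: j = -12 is in {-9, -13, -12, -14} — holds.
C2: h − d = 5 − (-3) = 8 — holds.
C3: n + h = 9; 9 mod 5 = 4 — holds.
C4: 5m − 3d = 5(11) − 3(-3) = 64 — holds.
C5: f = 7 ≠ 8 and h = 5 ≠ 2; both disjuncts false — fails.
C6: k = -3, not > -2; antecedent false, conditional vacuously true — holds.
C7: n = 4, h = 5; distinct — holds.
C8: n = 4, m = 11; 4 ≤ 11 — holds.
C9: k = -3 > -4, so we need m ≤ 9; but m = 11 > 9 — fails.
C10: 5j − 5d = 5(-12) − 5(-3) = -45 — holds.
C11: n = 4, j = -12; distinct — holds.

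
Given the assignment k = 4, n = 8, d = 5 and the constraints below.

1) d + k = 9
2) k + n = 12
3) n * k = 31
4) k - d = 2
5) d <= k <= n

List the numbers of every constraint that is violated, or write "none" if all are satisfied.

1) d + k = 5 + 4 = 9 — OK.
2) k + n = 4 + 8 = 12 — OK.
3) n * k = 8 * 4 = 32, not 31 — violated.
4) k - d = 4 - 5 = -1, not 2 — violated.
5) values 5, 4, 8; d = 5 is not <= k = 4 — violated.

The assignment fails constraints 3, 4, and 5.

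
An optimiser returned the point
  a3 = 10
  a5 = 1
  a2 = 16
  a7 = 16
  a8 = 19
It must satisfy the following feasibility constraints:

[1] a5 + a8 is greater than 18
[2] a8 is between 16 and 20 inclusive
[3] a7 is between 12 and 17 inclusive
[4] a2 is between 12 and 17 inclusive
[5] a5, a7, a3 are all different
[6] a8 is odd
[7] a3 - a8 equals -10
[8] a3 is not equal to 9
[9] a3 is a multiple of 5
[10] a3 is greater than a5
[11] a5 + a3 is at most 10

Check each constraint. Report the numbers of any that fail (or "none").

[1] a5 + a8 = 1 + 19 = 20; 20 > 18 — satisfied.
[2] a8 = 19 lies in [16, 20] — satisfied.
[3] a7 = 16 lies in [12, 17] — satisfied.
[4] a2 = 16 lies in [12, 17] — satisfied.
[5] values 1, 16, 10 are pairwise distinct — satisfied.
[6] a8 = 19 is odd — satisfied.
[7] a3 - a8 = 10 - 19 = -9, not -10 — violated.
[8] a3 = 10, and 10 ≠ 9 — satisfied.
[9] 10 / 5 = 2, so 5 divides 10 — satisfied.
[10] a3 = 10, a5 = 1; 10 > 1 — satisfied.
[11] a5 + a3 = 1 + 10 = 11; 11 > 10, bound 10 not met — violated.

The assignment fails constraints 7 and 11.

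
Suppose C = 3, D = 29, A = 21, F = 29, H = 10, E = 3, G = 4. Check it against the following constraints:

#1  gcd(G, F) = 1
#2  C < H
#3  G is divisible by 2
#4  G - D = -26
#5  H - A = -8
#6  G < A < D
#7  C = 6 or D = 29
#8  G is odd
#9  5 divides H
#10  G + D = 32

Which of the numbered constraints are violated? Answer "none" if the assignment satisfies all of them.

#1 gcd(4, 29) = 1  true
#2 C = 3, H = 10; 3 < 10  true
#3 4 / 2 = 2, so 2 divides 4  true
#4 G - D = 4 - 29 = -25, not -26  false
#5 H - A = 10 - 21 = -11, not -8  false
#6 values 4 < 21 < 29  true
#7 C = 3 ≠ 6, but D = 29 = 29 (second disjunct)  true
#8 G = 4 is even  false
#9 10 / 5 = 2, so 5 divides 10  true
#10 G + D = 4 + 29 = 33, not 32  false

No — constraints 4, 5, 8, and 10 are not satisfied.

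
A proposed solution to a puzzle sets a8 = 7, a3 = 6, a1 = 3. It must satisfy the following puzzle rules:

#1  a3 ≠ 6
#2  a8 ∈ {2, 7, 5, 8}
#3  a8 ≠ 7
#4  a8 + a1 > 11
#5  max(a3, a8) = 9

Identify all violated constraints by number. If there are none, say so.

Violated: 1, 3, 4, and 5.

#1 a3 = 6, but 6 is required to differ  false
#2 a8 = 7 is in {2, 7, 5, 8}  true
#3 a8 = 7, but 7 is required to differ  false
#4 a8 + a1 = 7 + 3 = 10; 10 ≤ 11, bound 11 not met  false
#5 max(6, 7) = 7, not 9  false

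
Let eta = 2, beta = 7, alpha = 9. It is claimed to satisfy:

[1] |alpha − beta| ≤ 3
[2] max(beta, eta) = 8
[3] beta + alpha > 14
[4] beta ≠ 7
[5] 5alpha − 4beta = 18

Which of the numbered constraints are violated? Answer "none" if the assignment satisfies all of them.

Constraints 2, 4, 5 do not hold.

[1] |9 − 7| = 2; 2 ≤ 3  yes
[2] max(7, 2) = 7, not 8  no
[3] beta + alpha = 7 + 9 = 16; 16 > 14  yes
[4] beta = 7, but 7 is required to differ  no
[5] 5alpha − 4beta = 5(9) − 4(7) = 17, not 18  no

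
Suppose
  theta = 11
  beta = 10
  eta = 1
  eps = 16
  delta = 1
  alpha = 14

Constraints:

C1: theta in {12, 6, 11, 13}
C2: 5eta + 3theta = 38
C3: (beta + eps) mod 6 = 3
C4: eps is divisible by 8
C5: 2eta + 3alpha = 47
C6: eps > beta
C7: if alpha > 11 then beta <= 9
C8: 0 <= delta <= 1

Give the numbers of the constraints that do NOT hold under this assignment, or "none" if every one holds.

Constraints 3, 5, and 7 do not hold.

C1: theta = 11 is in {12, 6, 11, 13} — OK.
C2: 5eta + 3theta = 5(1) + 3(11) = 38 — OK.
C3: beta + eps = 26; 26 mod 6 = 2, not 3 — violated.
C4: 16 / 8 = 2, so 8 divides 16 — OK.
C5: 2eta + 3alpha = 2(1) + 3(14) = 44, not 47 — violated.
C6: eps = 16, beta = 10; 16 > 10 — OK.
C7: alpha = 14 > 11, so we need beta ≤ 9; but beta = 10 > 9 — violated.
C8: delta = 1 lies in [0, 1] — OK.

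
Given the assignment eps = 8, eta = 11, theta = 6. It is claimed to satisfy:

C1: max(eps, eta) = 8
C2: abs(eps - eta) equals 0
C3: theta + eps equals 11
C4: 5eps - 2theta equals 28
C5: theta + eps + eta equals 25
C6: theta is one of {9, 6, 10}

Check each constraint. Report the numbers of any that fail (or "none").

Violated: 1, 2, and 3.

C1: max(8, 11) = 11, not 8 — violated.
C2: abs(8 - 11) = 3, not 0 — violated.
C3: theta + eps = 6 + 8 = 14, not 11 — violated.
C4: 5eps - 2theta = 5(8) - 2(6) = 28 — OK.
C5: theta + eps + eta = 6 + 8 + 11 = 25 — OK.
C6: theta = 6 is in {9, 6, 10} — OK.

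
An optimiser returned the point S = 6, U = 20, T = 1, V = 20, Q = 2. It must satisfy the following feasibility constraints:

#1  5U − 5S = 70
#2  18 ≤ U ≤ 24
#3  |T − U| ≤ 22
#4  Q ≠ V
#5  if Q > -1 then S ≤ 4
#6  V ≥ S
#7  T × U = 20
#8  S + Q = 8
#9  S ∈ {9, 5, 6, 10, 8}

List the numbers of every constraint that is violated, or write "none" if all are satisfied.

Constraint 5 is violated.

#1 5U − 5S = 5(20) − 5(6) = 70  ✔
#2 U = 20 lies in [18, 24]  ✔
#3 |1 − 20| = 19; 19 ≤ 22  ✔
#4 Q = 2, V = 20; distinct  ✔
#5 Q = 2 > -1, so we need S ≤ 4; but S = 6 > 4  ✘
#6 V = 20, S = 6; 20 ≥ 6  ✔
#7 T × U = 1 × 20 = 20  ✔
#8 S + Q = 6 + 2 = 8  ✔
#9 S = 6 is in {9, 5, 6, 10, 8}  ✔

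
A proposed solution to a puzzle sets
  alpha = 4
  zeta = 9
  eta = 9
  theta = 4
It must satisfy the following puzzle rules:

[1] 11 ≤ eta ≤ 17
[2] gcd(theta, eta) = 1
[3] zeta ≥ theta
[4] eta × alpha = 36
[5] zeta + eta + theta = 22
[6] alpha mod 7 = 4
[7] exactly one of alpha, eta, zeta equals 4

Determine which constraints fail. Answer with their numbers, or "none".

[1] eta = 9 is outside [11, 17]  FAIL
[2] gcd(4, 9) = 1  OK
[3] zeta = 9, theta = 4; 9 ≥ 4  OK
[4] eta × alpha = 9 × 4 = 36  OK
[5] zeta + eta + theta = 9 + 9 + 4 = 22  OK
[6] 4 mod 7 = 4  OK
[7] alpha=4, eta=9, zeta=9; 1 of them equals 4  OK

Violated: 1.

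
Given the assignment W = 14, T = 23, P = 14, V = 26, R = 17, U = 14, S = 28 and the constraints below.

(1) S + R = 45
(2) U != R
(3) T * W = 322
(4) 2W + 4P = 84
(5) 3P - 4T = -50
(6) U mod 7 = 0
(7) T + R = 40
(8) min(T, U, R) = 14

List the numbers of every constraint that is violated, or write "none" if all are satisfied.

No violations.

(1) S + R = 28 + 17 = 45 — satisfied.
(2) U = 14, R = 17; distinct — satisfied.
(3) T * W = 23 * 14 = 322 — satisfied.
(4) 2W + 4P = 2(14) + 4(14) = 84 — satisfied.
(5) 3P - 4T = 3(14) - 4(23) = -50 — satisfied.
(6) 14 mod 7 = 0 — satisfied.
(7) T + R = 23 + 17 = 40 — satisfied.
(8) min(23, 14, 17) = 14 — satisfied.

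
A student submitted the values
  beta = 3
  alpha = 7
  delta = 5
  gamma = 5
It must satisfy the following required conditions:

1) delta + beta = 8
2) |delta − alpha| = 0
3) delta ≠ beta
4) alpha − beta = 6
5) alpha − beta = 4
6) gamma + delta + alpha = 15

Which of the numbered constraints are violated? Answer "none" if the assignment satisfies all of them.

1) delta + beta = 5 + 3 = 8  holds
2) |5 − 7| = 2, not 0  fails
3) delta = 5, beta = 3; distinct  holds
4) alpha − beta = 7 − 3 = 4, not 6  fails
5) alpha − beta = 7 − 3 = 4  holds
6) gamma + delta + alpha = 5 + 5 + 7 = 17, not 15  fails

The assignment fails constraints 2, 4, and 6.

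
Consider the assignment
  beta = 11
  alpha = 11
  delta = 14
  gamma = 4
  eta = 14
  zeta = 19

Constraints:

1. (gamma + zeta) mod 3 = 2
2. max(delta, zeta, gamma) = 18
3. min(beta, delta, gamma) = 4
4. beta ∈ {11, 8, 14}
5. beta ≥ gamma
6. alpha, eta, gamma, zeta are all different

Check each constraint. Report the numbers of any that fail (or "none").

Constraint 2 is violated.

1. gamma + zeta = 23; 23 mod 3 = 2  holds
2. max(14, 19, 4) = 19, not 18  fails
3. min(11, 14, 4) = 4  holds
4. beta = 11 is in {11, 8, 14}  holds
5. beta = 11, gamma = 4; 11 ≥ 4  holds
6. values 11, 14, 4, 19 are pairwise distinct  holds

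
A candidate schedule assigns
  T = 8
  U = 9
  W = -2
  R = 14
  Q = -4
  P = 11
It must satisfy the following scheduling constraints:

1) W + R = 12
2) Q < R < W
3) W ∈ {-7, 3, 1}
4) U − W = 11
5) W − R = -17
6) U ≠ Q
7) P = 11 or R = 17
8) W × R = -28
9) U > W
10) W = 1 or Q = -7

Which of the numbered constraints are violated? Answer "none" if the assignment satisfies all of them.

No — constraints 2, 3, 5, and 10 are not satisfied.

1) W + R = -2 + 14 = 12 — holds.
2) values -4, 14, -2; R = 14 is not < W = -2 — does not hold.
3) W = -2 is not in {-7, 3, 1} — does not hold.
4) U − W = 9 − (-2) = 11 — holds.
5) W − R = -2 − 14 = -16, not -17 — does not hold.
6) U = 9, Q = -4; distinct — holds.
7) P = 11 = 11 (first disjunct) — holds.
8) W × R = -2 × 14 = -28 — holds.
9) U = 9, W = -2; 9 > -2 — holds.
10) W = -2 ≠ 1 and Q = -4 ≠ -7; both disjuncts false — does not hold.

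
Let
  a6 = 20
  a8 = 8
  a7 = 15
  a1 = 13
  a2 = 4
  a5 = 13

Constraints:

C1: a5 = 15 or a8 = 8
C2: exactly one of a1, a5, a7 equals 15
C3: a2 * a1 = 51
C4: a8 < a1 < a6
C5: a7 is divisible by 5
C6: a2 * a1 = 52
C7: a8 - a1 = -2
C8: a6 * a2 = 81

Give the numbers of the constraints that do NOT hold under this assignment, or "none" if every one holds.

The assignment fails constraints 3, 7, and 8.

C1: a5 = 13 ≠ 15, but a8 = 8 = 8 (second disjunct) — satisfied.
C2: a1=13, a5=13, a7=15; 1 of them equals 15 — satisfied.
C3: a2 * a1 = 4 * 13 = 52, not 51 — violated.
C4: values 8 < 13 < 20 — satisfied.
C5: 15 / 5 = 3, so 5 divides 15 — satisfied.
C6: a2 * a1 = 4 * 13 = 52 — satisfied.
C7: a8 - a1 = 8 - 13 = -5, not -2 — violated.
C8: a6 * a2 = 20 * 4 = 80, not 81 — violated.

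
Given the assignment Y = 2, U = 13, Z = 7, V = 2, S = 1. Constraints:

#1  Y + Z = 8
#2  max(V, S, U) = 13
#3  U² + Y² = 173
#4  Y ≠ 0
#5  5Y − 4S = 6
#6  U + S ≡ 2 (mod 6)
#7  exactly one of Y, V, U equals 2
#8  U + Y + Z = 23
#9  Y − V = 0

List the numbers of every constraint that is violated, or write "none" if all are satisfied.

#1 Y + Z = 2 + 7 = 9, not 8 — does not hold.
#2 max(2, 1, 13) = 13 — holds.
#3 U² + Y² = 13² + 2² = 169 + 4 = 173 — holds.
#4 Y = 2, and 2 ≠ 0 — holds.
#5 5Y − 4S = 5(2) − 4(1) = 6 — holds.
#6 U + S = 14; 14 mod 6 = 2 — holds.
#7 Y=2, V=2, U=13; 2 of them equal 2, not exactly one — does not hold.
#8 U + Y + Z = 13 + 2 + 7 = 22, not 23 — does not hold.
#9 Y − V = 2 − 2 = 0 — holds.

Constraints 1, 7, 8 are violated.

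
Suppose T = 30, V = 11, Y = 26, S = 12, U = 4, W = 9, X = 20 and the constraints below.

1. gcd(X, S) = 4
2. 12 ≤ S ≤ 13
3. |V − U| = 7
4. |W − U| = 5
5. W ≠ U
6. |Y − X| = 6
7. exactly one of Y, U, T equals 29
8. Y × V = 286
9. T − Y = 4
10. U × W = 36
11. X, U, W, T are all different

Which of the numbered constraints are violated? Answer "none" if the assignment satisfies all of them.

1. gcd(20, 12) = 4 — satisfied.
2. S = 12 lies in [12, 13] — satisfied.
3. |11 − 4| = 7 — satisfied.
4. |9 − 4| = 5 — satisfied.
5. W = 9, U = 4; distinct — satisfied.
6. |26 − 20| = 6 — satisfied.
7. Y=26, U=4, T=30; 0 of them equal 29, not exactly one — violated.
8. Y × V = 26 × 11 = 286 — satisfied.
9. T − Y = 30 − 26 = 4 — satisfied.
10. U × W = 4 × 9 = 36 — satisfied.
11. values 20, 4, 9, 30 are pairwise distinct — satisfied.

Violated: 7.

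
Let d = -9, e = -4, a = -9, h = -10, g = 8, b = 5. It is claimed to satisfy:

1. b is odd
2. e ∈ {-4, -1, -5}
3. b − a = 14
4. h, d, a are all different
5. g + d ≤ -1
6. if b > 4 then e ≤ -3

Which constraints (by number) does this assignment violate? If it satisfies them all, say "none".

Constraint 4 is violated.

1. b = 5 is odd  true
2. e = -4 is in {-4, -1, -5}  true
3. b − a = 5 − (-9) = 14  true
4. d = a = -9, not all different  false
5. g + d = 8 + (-9) = -1; -1 ≤ -1  true
6. b = 5 > 4, so we need e ≤ -3; e = -4 ≤ -3  true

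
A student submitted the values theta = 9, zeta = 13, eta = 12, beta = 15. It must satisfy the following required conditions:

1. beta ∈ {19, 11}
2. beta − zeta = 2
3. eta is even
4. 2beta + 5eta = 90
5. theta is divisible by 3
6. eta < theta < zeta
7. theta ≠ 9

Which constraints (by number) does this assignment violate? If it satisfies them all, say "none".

Constraints 1, 6, and 7 do not hold.

1. beta = 15 is not in {19, 11}  ✘
2. beta − zeta = 15 − 13 = 2  ✔
3. eta = 12 is even  ✔
4. 2beta + 5eta = 2(15) + 5(12) = 90  ✔
5. 9 / 3 = 3, so 3 divides 9  ✔
6. values 12, 9, 13; eta = 12 is not < theta = 9  ✘
7. theta = 9, but 9 is required to differ  ✘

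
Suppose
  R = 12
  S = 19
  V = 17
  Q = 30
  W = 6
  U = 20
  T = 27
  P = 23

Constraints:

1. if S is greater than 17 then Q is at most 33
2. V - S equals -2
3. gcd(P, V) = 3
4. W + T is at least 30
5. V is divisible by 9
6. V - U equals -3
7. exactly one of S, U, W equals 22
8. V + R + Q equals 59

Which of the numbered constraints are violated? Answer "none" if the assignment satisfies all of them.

1. S = 19 > 17, so we need Q ≤ 33; Q = 30 ≤ 33 — OK.
2. V - S = 17 - 19 = -2 — OK.
3. gcd(23, 17) = 1, not 3 — violated.
4. W + T = 6 + 27 = 33; 33 ≥ 30 — OK.
5. 17 = 9*1 + 8, so 9 does not divide 17 — violated.
6. V - U = 17 - 20 = -3 — OK.
7. S=19, U=20, W=6; 0 of them equal 22, not exactly one — violated.
8. V + R + Q = 17 + 12 + 30 = 59 — OK.

No — constraints 3, 5, 7 are not satisfied.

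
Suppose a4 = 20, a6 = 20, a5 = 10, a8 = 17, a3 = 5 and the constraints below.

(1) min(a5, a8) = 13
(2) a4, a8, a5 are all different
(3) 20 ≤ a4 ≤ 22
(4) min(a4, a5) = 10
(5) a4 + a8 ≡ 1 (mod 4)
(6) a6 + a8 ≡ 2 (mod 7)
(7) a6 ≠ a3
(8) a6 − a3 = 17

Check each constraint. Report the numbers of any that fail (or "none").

(1) min(10, 17) = 10, not 13 — violated.
(2) values 20, 17, 10 are pairwise distinct — satisfied.
(3) a4 = 20 lies in [20, 22] — satisfied.
(4) min(20, 10) = 10 — satisfied.
(5) a4 + a8 = 37; 37 mod 4 = 1 — satisfied.
(6) a6 + a8 = 37; 37 mod 7 = 2 — satisfied.
(7) a6 = 20, a3 = 5; distinct — satisfied.
(8) a6 − a3 = 20 − 5 = 15, not 17 — violated.

The assignment fails constraints 1 and 8.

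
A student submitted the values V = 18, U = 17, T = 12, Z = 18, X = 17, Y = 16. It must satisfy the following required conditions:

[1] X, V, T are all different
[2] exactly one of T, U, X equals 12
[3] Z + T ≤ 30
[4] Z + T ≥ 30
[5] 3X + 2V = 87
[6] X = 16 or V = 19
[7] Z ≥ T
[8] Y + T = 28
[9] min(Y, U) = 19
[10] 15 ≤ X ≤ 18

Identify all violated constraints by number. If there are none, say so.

[1] values 17, 18, 12 are pairwise distinct  yes
[2] T=12, U=17, X=17; 1 of them equals 12  yes
[3] Z + T = 18 + 12 = 30; 30 ≤ 30  yes
[4] Z + T = 18 + 12 = 30; 30 ≥ 30  yes
[5] 3X + 2V = 3(17) + 2(18) = 87  yes
[6] X = 17 ≠ 16 and V = 18 ≠ 19; both disjuncts false  no
[7] Z = 18, T = 12; 18 ≥ 12  yes
[8] Y + T = 16 + 12 = 28  yes
[9] min(16, 17) = 16, not 19  no
[10] X = 17 lies in [15, 18]  yes

Constraints 6 and 9 do not hold.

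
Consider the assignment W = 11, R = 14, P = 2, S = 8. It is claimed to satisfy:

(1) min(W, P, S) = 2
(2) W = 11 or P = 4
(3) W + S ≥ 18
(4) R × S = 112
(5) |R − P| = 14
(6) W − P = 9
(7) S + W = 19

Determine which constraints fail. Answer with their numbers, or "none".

(1) min(11, 2, 8) = 2  yes
(2) W = 11 = 11 (first disjunct)  yes
(3) W + S = 11 + 8 = 19; 19 ≥ 18  yes
(4) R × S = 14 × 8 = 112  yes
(5) |14 − 2| = 12, not 14  no
(6) W − P = 11 − 2 = 9  yes
(7) S + W = 8 + 11 = 19  yes

Violated: 5.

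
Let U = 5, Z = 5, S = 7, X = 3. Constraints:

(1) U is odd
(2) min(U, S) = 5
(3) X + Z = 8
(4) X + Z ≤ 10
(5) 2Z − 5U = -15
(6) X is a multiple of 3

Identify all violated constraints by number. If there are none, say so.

(1) U = 5 is odd  true
(2) min(5, 7) = 5  true
(3) X + Z = 3 + 5 = 8  true
(4) X + Z = 3 + 5 = 8; 8 ≤ 10  true
(5) 2Z − 5U = 2(5) − 5(5) = -15  true
(6) 3 / 3 = 1, so 3 divides 3  true

The assignment satisfies every constraint.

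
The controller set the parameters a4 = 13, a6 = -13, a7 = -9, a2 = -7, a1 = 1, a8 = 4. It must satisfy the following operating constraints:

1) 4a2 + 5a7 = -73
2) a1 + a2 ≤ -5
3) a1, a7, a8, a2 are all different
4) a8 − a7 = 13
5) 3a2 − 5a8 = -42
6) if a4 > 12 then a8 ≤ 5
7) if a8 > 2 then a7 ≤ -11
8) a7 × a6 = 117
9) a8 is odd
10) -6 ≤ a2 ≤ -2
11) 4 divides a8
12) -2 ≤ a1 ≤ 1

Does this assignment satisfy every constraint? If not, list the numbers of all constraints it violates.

1) 4a2 + 5a7 = 4(-7) + 5(-9) = -73  OK
2) a1 + a2 = 1 + (-7) = -6; -6 ≤ -5  OK
3) values 1, -9, 4, -7 are pairwise distinct  OK
4) a8 − a7 = 4 − (-9) = 13  OK
5) 3a2 − 5a8 = 3(-7) − 5(4) = -41, not -42  FAIL
6) a4 = 13 > 12, so we need a8 ≤ 5; a8 = 4 ≤ 5  OK
7) a8 = 4 > 2, so we need a7 ≤ -11; but a7 = -9 > -11  FAIL
8) a7 × a6 = -9 × (-13) = 117  OK
9) a8 = 4 is even  FAIL
10) a2 = -7 is outside [-6, -2]  FAIL
11) 4 / 4 = 1, so 4 divides 4  OK
12) a1 = 1 lies in [-2, 1]  OK

No — constraints 5, 7, 9, and 10 are not satisfied.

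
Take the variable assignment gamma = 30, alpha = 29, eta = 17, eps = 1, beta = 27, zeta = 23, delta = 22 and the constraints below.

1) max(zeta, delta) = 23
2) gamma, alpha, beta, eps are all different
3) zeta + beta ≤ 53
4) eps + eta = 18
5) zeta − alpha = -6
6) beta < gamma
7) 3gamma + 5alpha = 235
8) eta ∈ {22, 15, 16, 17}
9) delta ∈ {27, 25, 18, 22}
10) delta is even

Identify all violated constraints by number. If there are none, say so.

All constraints are satisfied.

1) max(23, 22) = 23  holds
2) values 30, 29, 27, 1 are pairwise distinct  holds
3) zeta + beta = 23 + 27 = 50; 50 ≤ 53  holds
4) eps + eta = 1 + 17 = 18  holds
5) zeta − alpha = 23 − 29 = -6  holds
6) beta = 27, gamma = 30; 27 < 30  holds
7) 3gamma + 5alpha = 3(30) + 5(29) = 235  holds
8) eta = 17 is in {22, 15, 16, 17}  holds
9) delta = 22 is in {27, 25, 18, 22}  holds
10) delta = 22 is even  holds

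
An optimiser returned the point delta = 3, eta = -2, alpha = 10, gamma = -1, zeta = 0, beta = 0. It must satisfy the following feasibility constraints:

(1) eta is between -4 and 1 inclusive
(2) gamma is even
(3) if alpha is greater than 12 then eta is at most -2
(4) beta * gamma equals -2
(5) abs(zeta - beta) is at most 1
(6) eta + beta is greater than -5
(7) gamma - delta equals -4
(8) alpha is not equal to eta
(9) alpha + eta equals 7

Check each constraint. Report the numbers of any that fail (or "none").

No — constraints 2, 4, and 9 are not satisfied.

(1) eta = -2 lies in [-4, 1]  yes
(2) gamma = -1 is odd  no
(3) alpha = 10, not > 12; antecedent false, conditional vacuously true  yes
(4) beta * gamma = 0 * (-1) = 0, not -2  no
(5) abs(0 - 0) = 0; 0 ≤ 1  yes
(6) eta + beta = -2 + 0 = -2; -2 > -5  yes
(7) gamma - delta = -1 - 3 = -4  yes
(8) alpha = 10, eta = -2; distinct  yes
(9) alpha + eta = 10 + (-2) = 8, not 7  no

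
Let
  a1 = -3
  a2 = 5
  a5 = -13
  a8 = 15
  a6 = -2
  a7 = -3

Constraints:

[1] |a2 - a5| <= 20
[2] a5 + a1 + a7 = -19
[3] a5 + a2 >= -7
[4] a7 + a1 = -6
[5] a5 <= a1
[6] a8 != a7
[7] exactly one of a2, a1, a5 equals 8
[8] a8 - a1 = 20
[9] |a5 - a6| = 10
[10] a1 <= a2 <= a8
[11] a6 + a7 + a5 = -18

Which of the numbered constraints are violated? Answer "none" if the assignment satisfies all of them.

[1] |5 - (-13)| = 18; 18 ≤ 20  OK
[2] a5 + a1 + a7 = -13 + (-3) + (-3) = -19  OK
[3] a5 + a2 = -13 + 5 = -8; -8 < -7, bound -7 not met  FAIL
[4] a7 + a1 = -3 + (-3) = -6  OK
[5] a5 = -13, a1 = -3; -13 ≤ -3  OK
[6] a8 = 15, a7 = -3; distinct  OK
[7] a2=5, a1=-3, a5=-13; 0 of them equal 8, not exactly one  FAIL
[8] a8 - a1 = 15 - (-3) = 18, not 20  FAIL
[9] |-13 - (-2)| = 11, not 10  FAIL
[10] values -3 <= 5 <= 15  OK
[11] a6 + a7 + a5 = -2 + (-3) + (-13) = -18  OK

The assignment fails constraints 3, 7, 8, and 9.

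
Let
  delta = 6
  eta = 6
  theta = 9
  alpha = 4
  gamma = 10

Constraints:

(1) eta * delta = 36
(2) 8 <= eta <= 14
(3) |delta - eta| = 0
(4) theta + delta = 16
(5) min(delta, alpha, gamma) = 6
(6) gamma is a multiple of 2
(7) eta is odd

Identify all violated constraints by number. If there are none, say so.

(1) eta * delta = 6 * 6 = 36  holds
(2) eta = 6 is outside [8, 14]  fails
(3) |6 - 6| = 0  holds
(4) theta + delta = 9 + 6 = 15, not 16  fails
(5) min(6, 4, 10) = 4, not 6  fails
(6) 10 / 2 = 5, so 2 divides 10  holds
(7) eta = 6 is even  fails

Constraints 2, 4, 5, 7 are violated.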